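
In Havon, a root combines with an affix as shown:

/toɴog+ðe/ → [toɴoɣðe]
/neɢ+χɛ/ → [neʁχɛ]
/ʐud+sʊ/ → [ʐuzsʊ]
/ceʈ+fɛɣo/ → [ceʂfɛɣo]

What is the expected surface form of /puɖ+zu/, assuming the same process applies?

The data show regressive manner assimilation: /g/ → [ɣ] before /ð/; /ɢ/ → [ʁ] before /χ/; /d/ → [z] before /s/; /ʈ/ → [ʂ] before /f/. In each pair only manner changes, matching the following consonant, while place and voice stay constant.
/ɖ/ is a voiced retroflex stop. The following trigger /z/ is a fricative, so /ɖ/ must become a fricative as well.
A voiced retroflex fricative is [ʐ], so the surface segment is [ʐ].

[puʐzu]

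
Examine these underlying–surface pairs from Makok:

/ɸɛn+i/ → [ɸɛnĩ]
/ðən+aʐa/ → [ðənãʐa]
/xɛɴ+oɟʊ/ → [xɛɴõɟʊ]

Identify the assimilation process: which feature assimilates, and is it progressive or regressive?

progressive nasality assimilation (vowel nasalisation)

The vowel /i/ surfaces as nasalised [ĩ] next to the preceding nasal /n/ — it has acquired the [+nasal] feature of its neighbour.
Likewise in the remaining data: /a/ → [ã] after /n/; /o/ → [õ] after /ɴ/ — each time a vowel is nasalised next to a preceding nasal.
Because the conditioning nasal is to the left of the vowel that changes, the process is progressive (perseverative).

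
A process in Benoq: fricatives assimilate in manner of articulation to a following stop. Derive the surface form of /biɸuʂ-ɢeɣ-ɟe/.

[biɸuʈɢegɟe]

The rule targets /ʂ/ (voiceless retroflex fricative), which sits before the trigger /ɢ/ (stop).
The voiceless retroflex stop is [ʈ], so /ʂ/ → [ʈ].
At the second juncture, /ɣ/ likewise becomes [g] adjacent to /ɟ/.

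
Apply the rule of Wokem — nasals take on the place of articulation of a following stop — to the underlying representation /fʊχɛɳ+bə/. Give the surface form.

[fʊχɛmbə]

The rule targets /ɳ/ (voiced retroflex nasal), which sits before the trigger /b/ (bilabial).
The voiced bilabial nasal is [m], so /ɳ/ → [m].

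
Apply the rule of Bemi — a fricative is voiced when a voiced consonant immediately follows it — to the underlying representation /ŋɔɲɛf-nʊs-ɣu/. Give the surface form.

[ŋɔɲɛvnʊzɣu]

The rule targets /f/ (voiceless labiodental fricative), which sits before the trigger /n/ (voiced).
The voiced labiodental fricative is [v], so /f/ → [v].
The same rule applies at the second boundary: /s/ → [z] next to /ɣ/.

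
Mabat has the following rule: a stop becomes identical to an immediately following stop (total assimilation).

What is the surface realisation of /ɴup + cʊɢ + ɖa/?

/p/ is the segment targeted by the rule; it sits immediately before /c/, so it assimilates completely and surfaces as [c].
At the second juncture, /ɢ/ likewise becomes [ɖ] adjacent to /ɖ/.

[ɴuccʊɖɖa]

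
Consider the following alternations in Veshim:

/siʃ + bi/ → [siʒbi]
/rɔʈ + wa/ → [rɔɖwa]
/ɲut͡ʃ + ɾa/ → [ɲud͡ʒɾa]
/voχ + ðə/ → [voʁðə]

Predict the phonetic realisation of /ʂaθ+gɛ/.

The data show regressive voicing assimilation: /ʃ/ → [ʒ] before /b/; /ʈ/ → [ɖ] before /w/; /t͡ʃ/ → [d͡ʒ] before /ɾ/; /χ/ → [ʁ] before /ð/. In each pair only voicing changes, matching the following consonant, while place and manner stay constant.
The rule targets /θ/ (voiceless dental fricative), which sits before the trigger /g/ (voiced).
Changing only its voicing to voiced gives [ð] — the voiced dental fricative.

[ʂaðgɛ]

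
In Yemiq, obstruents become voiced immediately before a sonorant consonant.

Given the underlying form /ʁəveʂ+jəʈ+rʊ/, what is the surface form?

/ʂ/ is a voiceless retroflex fricative. The following trigger /j/ is voiced, so /ʂ/ must become voiced as well.
The voiced retroflex fricative is [ʐ], so /ʂ/ → [ʐ].
The same rule applies at the second boundary: /ʈ/ → [ɖ] next to /r/.

[ʁəveʐjəɖrʊ]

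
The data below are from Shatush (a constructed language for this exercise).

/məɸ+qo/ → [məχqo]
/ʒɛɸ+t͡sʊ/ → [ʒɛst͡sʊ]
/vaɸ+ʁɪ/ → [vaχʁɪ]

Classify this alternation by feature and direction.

regressive place assimilation

Comparing underlying and surface forms, /ɸ/ → [χ] is the alternation; the neighbouring /q/ is constant.
The change bilabial → uvular matches the place of the following /q/, identifying this as place assimilation.
Manner and voice are unchanged, so the assimilation is partial, not total.
The same holds elsewhere in the data: /ɸ/ → [s] before /t͡s/ (bilabial → alveolar, matching alveolar); /ɸ/ → [χ] before /ʁ/ (bilabial → uvular, matching uvular) — only place changes, and always toward the following segment.
The trigger is the following segment, so the direction is regressive (anticipatory).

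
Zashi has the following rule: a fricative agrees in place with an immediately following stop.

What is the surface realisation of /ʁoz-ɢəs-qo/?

[ʁoʁɢəχqo]

/z/ is a voiced alveolar fricative. The following trigger /ɢ/ is uvular, so /z/ must become uvular as well.
A voiced uvular fricative is [ʁ], so the surface segment is [ʁ].
At the second juncture, /s/ likewise becomes [χ] adjacent to /q/.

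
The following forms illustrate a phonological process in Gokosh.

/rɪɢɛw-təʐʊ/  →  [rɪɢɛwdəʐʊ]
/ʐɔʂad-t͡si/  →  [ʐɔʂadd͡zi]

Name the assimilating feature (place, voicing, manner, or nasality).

voicing

Comparing underlying and surface forms, /t/ → [d] is the alternation; the neighbouring /w/ is constant.
The change voiceless → voiced matches the voicing of the preceding /w/, identifying this as voicing assimilation.
The other alternating form patterns the same way: /t͡s/ → [d͡z] after /d/ (voiceless → voiced, matching voiced) — only voicing changes, and always toward the preceding segment.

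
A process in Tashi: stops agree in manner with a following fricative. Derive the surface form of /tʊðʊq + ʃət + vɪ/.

The rule targets /q/ (voiceless uvular stop), which sits before the trigger /ʃ/ (fricative).
Changing only its manner to fricative gives [χ] — the voiceless uvular fricative.
The same rule applies at the second boundary: /t/ → [s] next to /v/.

[tʊðʊχʃəsvɪ]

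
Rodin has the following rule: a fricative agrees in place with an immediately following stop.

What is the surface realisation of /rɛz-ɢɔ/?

[rɛʁɢɔ]

/z/ is a voiced alveolar fricative. The following trigger /ɢ/ is uvular, so /z/ must become uvular as well.
A voiced uvular fricative is [ʁ], so the surface segment is [ʁ].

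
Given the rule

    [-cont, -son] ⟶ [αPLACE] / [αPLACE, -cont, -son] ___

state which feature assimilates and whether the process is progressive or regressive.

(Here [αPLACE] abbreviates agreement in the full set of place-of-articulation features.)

The shared variable α links the value of the place features (abbreviated [PLACE]) on the target to the same value on the neighbouring segment, so place is the feature that assimilates.
Since the environment is written before the underscore, the trigger precedes the target; the direction is progressive.

progressive place assimilation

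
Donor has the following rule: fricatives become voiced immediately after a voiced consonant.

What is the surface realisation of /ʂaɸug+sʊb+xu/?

The rule targets /s/ (voiceless alveolar fricative), which sits after the trigger /g/ (voiced).
Changing only its voicing to voiced gives [z] — the voiced alveolar fricative.
At the second juncture, /x/ likewise becomes [ɣ] adjacent to /b/.

[ʂaɸugzʊbɣu]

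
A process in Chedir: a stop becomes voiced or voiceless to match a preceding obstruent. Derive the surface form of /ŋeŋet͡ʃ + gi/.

[ŋeŋet͡ʃki]

/g/ is a voiced velar stop. The preceding trigger /t͡ʃ/ is voiceless, so /g/ must become voiceless as well.
The voiceless velar stop is [k], so /g/ → [k].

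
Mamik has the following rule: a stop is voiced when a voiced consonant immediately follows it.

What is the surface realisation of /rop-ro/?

The rule targets /p/ (voiceless bilabial stop), which sits before the trigger /r/ (voiced).
Changing only its voicing to voiced gives [b] — the voiced bilabial stop.

[robro]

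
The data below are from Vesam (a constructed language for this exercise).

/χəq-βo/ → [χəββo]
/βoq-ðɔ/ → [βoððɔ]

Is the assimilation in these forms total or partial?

total assimilation

The segment that alternates is /q/, which surfaces as [β] when adjacent to /β/.
The output [β] is identical to the trigger /β/ — every feature (place, manner, voicing) has been copied — so this is total assimilation.
The other form behaves the same way: /q/ → [ð] before /ð/ — in each case the output is a copy of the following consonant.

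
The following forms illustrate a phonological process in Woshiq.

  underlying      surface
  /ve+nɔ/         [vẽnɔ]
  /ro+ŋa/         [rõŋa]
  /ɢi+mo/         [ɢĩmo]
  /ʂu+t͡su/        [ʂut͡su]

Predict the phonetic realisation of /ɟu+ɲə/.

[ɟũɲə]

The data show regressive nasality assimilation (vowel nasalisation): /e/ → [ẽ] before /n/; /o/ → [õ] before /ŋ/; /i/ → [ĩ] before /m/ — a vowel is nasalised by an immediately following nasal consonant.
No change occurs in [ʂut͡su] because the vowel at the boundary is adjacent to an oral consonant, not a nasal (/u/ next to /t͡s/).
/u/ sits next to the nasal /ɲ/ and is therefore nasalised to [ũ].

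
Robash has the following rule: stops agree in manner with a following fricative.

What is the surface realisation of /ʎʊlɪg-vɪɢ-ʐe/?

The rule targets /g/ (voiced velar stop), which sits before the trigger /v/ (fricative).
The voiced velar fricative is [ɣ], so /g/ → [ɣ].
The same rule applies at the second boundary: /ɢ/ → [ʁ] next to /ʐ/.

[ʎʊlɪɣvɪʁʐe]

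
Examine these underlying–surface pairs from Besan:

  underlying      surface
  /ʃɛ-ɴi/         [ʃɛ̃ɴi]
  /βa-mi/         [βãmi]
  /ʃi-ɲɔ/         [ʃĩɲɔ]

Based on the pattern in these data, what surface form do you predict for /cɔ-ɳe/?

The data show regressive nasality assimilation (vowel nasalisation): /ɛ/ → [ɛ̃] before /ɴ/; /a/ → [ã] before /m/; /i/ → [ĩ] before /ɲ/ — a vowel is nasalised by an immediately following nasal consonant.
The vowel /ɔ/ is adjacent to the following nasal /ɳ/, so it acquires [+nasal] and surfaces as [ɔ̃].

[cɔ̃ɳe]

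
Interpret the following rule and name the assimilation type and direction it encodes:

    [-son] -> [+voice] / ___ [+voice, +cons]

regressive voicing assimilation

The target ([-son], obstruents) acquires [+voice] next to a voiced consonant ([+voice, +cons]) — it takes on the voicing of its neighbour, so the feature that spreads is voicing.
The conditioning segment sits to the right of the focus bar, meaning the trigger follows the segment that changes — regressive assimilation.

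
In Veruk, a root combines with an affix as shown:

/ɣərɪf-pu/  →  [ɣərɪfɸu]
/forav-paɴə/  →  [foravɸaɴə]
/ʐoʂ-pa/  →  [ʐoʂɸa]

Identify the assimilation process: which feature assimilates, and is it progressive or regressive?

progressive manner assimilation

The segment that alternates is /p/, which surfaces as [ɸ] when adjacent to /f/.
The change stop → fricative matches the manner of the preceding /f/, identifying this as manner assimilation.
Place and voice are unchanged, so the assimilation is partial, not total.
Checking the remaining alternations: /p/ → [ɸ] after /v/ (stop → fricative, matching a fricative); /p/ → [ɸ] after /ʂ/ (stop → fricative, matching a fricative) — only manner changes, and always toward the preceding segment.
Since the segment that changes follows the conditioning segment, the assimilation is progressive.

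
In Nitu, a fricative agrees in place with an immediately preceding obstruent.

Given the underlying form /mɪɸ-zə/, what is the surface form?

[mɪɸβə]

The rule targets /z/ (voiced alveolar fricative), which sits after the trigger /ɸ/ (bilabial).
The voiced bilabial fricative is [β], so /z/ → [β].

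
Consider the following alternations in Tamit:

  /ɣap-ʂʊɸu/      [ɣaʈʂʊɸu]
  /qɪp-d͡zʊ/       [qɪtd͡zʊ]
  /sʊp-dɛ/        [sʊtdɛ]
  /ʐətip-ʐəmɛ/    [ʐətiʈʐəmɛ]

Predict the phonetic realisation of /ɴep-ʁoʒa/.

The data show regressive place assimilation: /p/ → [ʈ] before /ʂ/; /p/ → [t] before /d͡z/; /p/ → [t] before /d/; /p/ → [ʈ] before /ʐ/. In each pair only place changes, matching the following consonant, while manner and voice stay constant.
The rule targets /p/ (voiceless bilabial stop), which sits before the trigger /ʁ/ (uvular).
The voiceless uvular stop is [q], so /p/ → [q].

[ɴeqʁoʒa]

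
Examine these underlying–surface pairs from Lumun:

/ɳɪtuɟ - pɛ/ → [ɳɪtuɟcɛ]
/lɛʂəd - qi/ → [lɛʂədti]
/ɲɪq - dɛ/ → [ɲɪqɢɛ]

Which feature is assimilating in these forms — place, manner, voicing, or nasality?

place

The segment that alternates is /p/, which surfaces as [c] when adjacent to /ɟ/.
/p/ is bilabial while /ɟ/ is palatal; the output [c] is palatal, matching the trigger — so the feature that spreads is place.
The other alternating forms pattern the same way: /q/ → [t] after /d/ (uvular → alveolar, matching alveolar); /d/ → [ɢ] after /q/ (alveolar → uvular, matching uvular) — only place changes, and always toward the preceding segment.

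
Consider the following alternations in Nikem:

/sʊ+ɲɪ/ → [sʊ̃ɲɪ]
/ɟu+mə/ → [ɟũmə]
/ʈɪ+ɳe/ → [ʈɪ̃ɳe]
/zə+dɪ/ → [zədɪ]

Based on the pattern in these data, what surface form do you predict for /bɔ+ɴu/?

The data show regressive nasality assimilation (vowel nasalisation): /ʊ/ → [ʊ̃] before /ɲ/; /u/ → [ũ] before /m/; /ɪ/ → [ɪ̃] before /ɳ/ — a vowel is nasalised by an immediately following nasal consonant.
No change occurs in [zədɪ] because the vowel at the boundary is adjacent to an oral consonant, not a nasal (/ə/ next to /d/).
The vowel /ɔ/ is adjacent to the following nasal /ɴ/, so it acquires [+nasal] and surfaces as [ɔ̃].

[bɔ̃ɴu]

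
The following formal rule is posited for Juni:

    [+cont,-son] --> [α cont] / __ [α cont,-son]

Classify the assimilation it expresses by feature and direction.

regressive manner assimilation

The rule copies [cont] (continuancy) from the environment onto the target fricatives; since [±cont] encodes the stop/fricative manner contrast, the assimilating dimension is manner.
The conditioning segment sits to the right of the focus bar, meaning the trigger follows the segment that changes — regressive assimilation.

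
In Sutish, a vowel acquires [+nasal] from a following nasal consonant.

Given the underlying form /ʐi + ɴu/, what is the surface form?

The vowel /i/ is adjacent to the following nasal /ɴ/, so it acquires [+nasal] and surfaces as [ĩ].

[ʐĩɴu]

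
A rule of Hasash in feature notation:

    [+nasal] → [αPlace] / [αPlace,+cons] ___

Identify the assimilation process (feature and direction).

progressive place assimilation

The shared variable α links the value of the place features (abbreviated [Place]) on the target to the same value on the neighbouring segment, so place is the feature that assimilates.
The conditioning segment sits to the left of the focus bar, meaning the trigger precedes the segment that changes — progressive assimilation.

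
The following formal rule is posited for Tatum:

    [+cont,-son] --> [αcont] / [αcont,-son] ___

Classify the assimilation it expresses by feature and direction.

progressive manner assimilation

The rule copies [cont] (continuancy) from the environment onto the target fricatives; since [±cont] encodes the stop/fricative manner contrast, the assimilating dimension is manner.
Since the environment is written before the underscore, the trigger precedes the target; the direction is progressive.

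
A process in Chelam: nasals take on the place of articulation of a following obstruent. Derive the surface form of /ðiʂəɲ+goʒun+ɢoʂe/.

The rule targets /ɲ/ (voiced palatal nasal), which sits before the trigger /g/ (velar).
Changing only its place to velar gives [ŋ] — the voiced velar nasal.
At the second juncture, /n/ likewise becomes [ɴ] adjacent to /ɢ/.

[ðiʂəŋgoʒuɴɢoʂe]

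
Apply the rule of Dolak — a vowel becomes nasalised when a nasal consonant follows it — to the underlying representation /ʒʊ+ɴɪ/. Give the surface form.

/ʊ/ sits next to the nasal /ɴ/ and is therefore nasalised to [ʊ̃].

[ʒʊ̃ɴɪ]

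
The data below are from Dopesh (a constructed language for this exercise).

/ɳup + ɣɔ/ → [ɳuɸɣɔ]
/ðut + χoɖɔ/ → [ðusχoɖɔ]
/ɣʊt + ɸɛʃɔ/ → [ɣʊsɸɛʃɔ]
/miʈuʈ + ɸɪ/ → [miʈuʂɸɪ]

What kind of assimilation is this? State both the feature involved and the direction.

Comparing underlying and surface forms, /p/ → [ɸ] is the alternation; the neighbouring /ɣ/ is constant.
The change stop → fricative matches the manner of the following /ɣ/, identifying this as manner assimilation.
Place and voice are unchanged, so the assimilation is partial, not total.
The other alternating forms pattern the same way: /t/ → [s] before /χ/ (stop → fricative, matching a fricative); /t/ → [s] before /ɸ/ (stop → fricative, matching a fricative); /ʈ/ → [ʂ] before /ɸ/ (stop → fricative, matching a fricative) — only manner changes, and always toward the following segment.
The trigger is the following segment, so the direction is regressive (anticipatory).

regressive manner assimilation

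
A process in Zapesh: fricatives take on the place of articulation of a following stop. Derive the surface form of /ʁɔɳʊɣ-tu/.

[ʁɔɳʊztu]

The rule targets /ɣ/ (voiced velar fricative), which sits before the trigger /t/ (alveolar).
Changing only its place to alveolar gives [z] — the voiced alveolar fricative.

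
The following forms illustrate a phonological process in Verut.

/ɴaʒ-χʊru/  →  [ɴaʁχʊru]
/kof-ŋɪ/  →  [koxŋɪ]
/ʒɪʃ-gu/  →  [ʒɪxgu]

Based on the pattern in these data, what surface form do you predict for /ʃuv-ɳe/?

[ʃuʐɳe]

The data show regressive place assimilation: /ʒ/ → [ʁ] before /χ/; /f/ → [x] before /ŋ/; /ʃ/ → [x] before /g/. In each pair only place changes, matching the following consonant, while manner and voice stay constant.
/v/ is a voiced labiodental fricative. The following trigger /ɳ/ is retroflex, so /v/ must become retroflex as well.
A voiced retroflex fricative is [ʐ], so the surface segment is [ʐ].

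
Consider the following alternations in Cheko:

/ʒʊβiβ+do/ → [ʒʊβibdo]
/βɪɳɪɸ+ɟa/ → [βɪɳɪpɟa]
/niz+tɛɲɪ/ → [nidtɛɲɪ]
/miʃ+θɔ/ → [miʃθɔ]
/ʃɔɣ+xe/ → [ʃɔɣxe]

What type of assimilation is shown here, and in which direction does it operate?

regressive manner assimilation

The segment that alternates is /β/, which surfaces as [b] when adjacent to /d/.
/β/ is a fricative while /d/ is a stop; the output [b] is a stop, matching the trigger — so the feature that spreads is manner.
Place and voice are unchanged, so the assimilation is partial, not total.
The other alternating forms pattern the same way: /ɸ/ → [p] before /ɟ/ (fricative → stop, matching a stop); /z/ → [d] before /t/ (fricative → stop, matching a stop) — only manner changes, and always toward the following segment.
Nothing changes in [miʃθɔ], [ʃɔɣxe]: there the adjacent consonants already agree in manner (/ʃ/ and /θ/ are both fricatives; /ɣ/ and /x/ are both fricatives), so these forms are consistent with the same rule.
Since the segment that changes precedes the conditioning segment, the assimilation is regressive.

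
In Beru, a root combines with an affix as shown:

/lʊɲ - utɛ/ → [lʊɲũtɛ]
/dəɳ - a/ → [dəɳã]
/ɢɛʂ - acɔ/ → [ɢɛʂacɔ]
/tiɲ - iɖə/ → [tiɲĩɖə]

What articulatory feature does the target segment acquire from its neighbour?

The vowel /u/ surfaces as nasalised [ũ] next to the preceding nasal /ɲ/ — it has acquired the [+nasal] feature of its neighbour.
The other forms show the same pattern: /a/ → [ã] after /ɳ/; /i/ → [ĩ] after /ɲ/ — each time a vowel is nasalised next to a preceding nasal.
No change occurs in [ɢɛʂacɔ] because the vowel at the boundary is adjacent to an oral consonant, not a nasal (/a/ next to /ʂ/).

nasality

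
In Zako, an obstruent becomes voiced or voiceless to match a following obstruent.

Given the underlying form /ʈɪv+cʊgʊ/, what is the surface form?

[ʈɪfcʊgʊ]

/v/ is a voiced labiodental fricative. The following trigger /c/ is voiceless, so /v/ must become voiceless as well.
A voiceless labiodental fricative is [f], so the surface segment is [f].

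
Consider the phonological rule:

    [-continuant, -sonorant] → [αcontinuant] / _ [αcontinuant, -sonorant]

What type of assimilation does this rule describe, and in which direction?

The shared variable α links the value of [continuant] on the target to that of the neighbouring obstruent. [continuant] distinguishes stops from fricatives — a manner-of-articulation feature — so this is manner assimilation.
Since the environment is written after the underscore, the trigger follows the target; the direction is regressive.

regressive manner assimilation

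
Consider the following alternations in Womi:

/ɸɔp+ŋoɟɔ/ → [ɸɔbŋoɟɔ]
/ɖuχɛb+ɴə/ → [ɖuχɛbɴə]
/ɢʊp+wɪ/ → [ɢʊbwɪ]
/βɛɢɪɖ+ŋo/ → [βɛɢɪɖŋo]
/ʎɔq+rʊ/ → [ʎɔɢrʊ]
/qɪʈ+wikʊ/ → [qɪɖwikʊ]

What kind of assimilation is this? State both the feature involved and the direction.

regressive voicing assimilation

Underlying /p/ is realised as [b] next to /ŋ/; /ŋ/ itself does not change.
The change voiceless → voiced matches the voicing of the following /ŋ/, identifying this as voicing assimilation.
Place and manner are unchanged, so the assimilation is partial, not total.
The same holds elsewhere in the data: /p/ → [b] before /w/ (voiceless → voiced, matching voiced); /q/ → [ɢ] before /r/ (voiceless → voiced, matching voiced); /ʈ/ → [ɖ] before /w/ (voiceless → voiced, matching voiced) — only voicing changes, and always toward the following segment.
Nothing changes in [ɖuχɛbɴə], [βɛɢɪɖŋo]: there the adjacent consonants already agree in voicing (/b/ and /ɴ/ are both voiced; /ɖ/ and /ŋ/ are both voiced), so these forms are consistent with the same rule.
The trigger is the following segment, so the direction is regressive (anticipatory).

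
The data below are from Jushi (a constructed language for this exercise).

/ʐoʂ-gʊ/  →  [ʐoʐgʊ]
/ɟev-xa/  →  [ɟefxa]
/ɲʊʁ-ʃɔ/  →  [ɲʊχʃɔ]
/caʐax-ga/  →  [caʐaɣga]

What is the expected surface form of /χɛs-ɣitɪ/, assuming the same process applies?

[χɛzɣitɪ]

The data show regressive voicing assimilation: /ʂ/ → [ʐ] before /g/; /v/ → [f] before /x/; /ʁ/ → [χ] before /ʃ/; /x/ → [ɣ] before /g/. In each pair only voicing changes, matching the following consonant, while place and manner stay constant.
The rule targets /s/ (voiceless alveolar fricative), which sits before the trigger /ɣ/ (voiced).
Changing only its voicing to voiced gives [z] — the voiced alveolar fricative.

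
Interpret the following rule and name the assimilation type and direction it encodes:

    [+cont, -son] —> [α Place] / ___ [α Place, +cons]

regressive place assimilation

The shared variable α links the value of the place features (abbreviated [Place]) on the target to the same value on the neighbouring segment, so place is the feature that assimilates.
Since the environment is written after the underscore, the trigger follows the target; the direction is regressive.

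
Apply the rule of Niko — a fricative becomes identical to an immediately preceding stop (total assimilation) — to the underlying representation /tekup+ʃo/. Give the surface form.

[tekuppo]

/ʃ/ is the segment targeted by the rule; it sits immediately after /p/, so it assimilates completely and surfaces as [p].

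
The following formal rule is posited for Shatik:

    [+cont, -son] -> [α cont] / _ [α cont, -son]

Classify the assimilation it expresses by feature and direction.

The rule copies [cont] (continuancy) from the environment onto the target fricatives; since [±cont] encodes the stop/fricative manner contrast, the assimilating dimension is manner.
Since the environment is written after the underscore, the trigger follows the target; the direction is regressive.

regressive manner assimilation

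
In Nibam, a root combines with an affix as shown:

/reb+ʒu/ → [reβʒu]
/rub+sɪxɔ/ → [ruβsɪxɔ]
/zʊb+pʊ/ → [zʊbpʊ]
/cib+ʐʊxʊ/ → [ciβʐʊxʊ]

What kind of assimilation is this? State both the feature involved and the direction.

Underlying /b/ is realised as [β] next to /ʒ/; /ʒ/ itself does not change.
/b/ is a stop while /ʒ/ is a fricative; the output [β] is a fricative, matching the trigger — so the feature that spreads is manner.
Place and voice are unchanged, so the assimilation is partial, not total.
The other alternating forms pattern the same way: /b/ → [β] before /s/ (stop → fricative, matching a fricative); /b/ → [β] before /ʐ/ (stop → fricative, matching a fricative) — only manner changes, and always toward the following segment.
No alternation appears in [zʊbpʊ]: there the adjacent consonants already agree in manner (/b/ and /p/ are both stops), so this form is consistent with the same rule.
Since the segment that changes precedes the conditioning segment, the assimilation is regressive.

regressive manner assimilation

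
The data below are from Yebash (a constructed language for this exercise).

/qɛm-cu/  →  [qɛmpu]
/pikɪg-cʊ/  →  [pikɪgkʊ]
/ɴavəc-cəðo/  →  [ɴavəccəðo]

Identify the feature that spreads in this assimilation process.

place

The segment that alternates is /c/, which surfaces as [p] when adjacent to /m/.
/c/ is palatal while /m/ is bilabial; the output [p] is bilabial, matching the trigger — so the feature that spreads is place.
Checking the remaining alternation: /c/ → [k] after /g/ (palatal → velar, matching velar) — only place changes, and always toward the preceding segment.
Nothing changes in [ɴavəccəðo]: there the adjacent consonants already agree in place (/c/ and /c/ are both palatal), so this form is consistent with the same rule.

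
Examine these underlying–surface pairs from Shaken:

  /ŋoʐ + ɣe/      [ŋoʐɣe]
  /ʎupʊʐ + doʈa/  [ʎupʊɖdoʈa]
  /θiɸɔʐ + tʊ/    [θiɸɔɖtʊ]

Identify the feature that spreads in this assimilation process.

Underlying /ʐ/ is realised as [ɖ] next to /d/; /d/ itself does not change.
/ʐ/ is a fricative while /d/ is a stop; the output [ɖ] is a stop, matching the trigger — so the feature that spreads is manner.
The same holds elsewhere in the data: /ʐ/ → [ɖ] before /t/ (fricative → stop, matching a stop) — only manner changes, and always toward the following segment.
Nothing changes in [ŋoʐɣe]: there the adjacent consonants already agree in manner (/ʐ/ and /ɣ/ are both fricatives), so this form is consistent with the same rule.

manner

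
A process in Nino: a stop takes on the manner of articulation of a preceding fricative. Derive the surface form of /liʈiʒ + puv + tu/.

/p/ is a voiceless bilabial stop. The preceding trigger /ʒ/ is a fricative, so /p/ must become a fricative as well.
Changing only its manner to fricative gives [ɸ] — the voiceless bilabial fricative.
The same rule applies at the second boundary: /t/ → [s] next to /v/.

[liʈiʒɸuvsu]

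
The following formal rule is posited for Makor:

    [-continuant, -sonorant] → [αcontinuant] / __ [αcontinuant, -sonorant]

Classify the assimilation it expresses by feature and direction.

The shared variable α links the value of [continuant] on the target to that of the neighbouring obstruent. [continuant] distinguishes stops from fricatives — a manner-of-articulation feature — so this is manner assimilation.
The conditioning segment sits to the right of the focus bar, meaning the trigger follows the segment that changes — regressive assimilation.

regressive manner assimilation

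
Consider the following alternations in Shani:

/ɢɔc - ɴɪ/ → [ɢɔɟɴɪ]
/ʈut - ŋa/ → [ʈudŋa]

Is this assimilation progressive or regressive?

regressive

The segment that alternates is /c/, which surfaces as [ɟ] when adjacent to /ɴ/.
/c/ is voiceless while /ɴ/ is voiced; the output [ɟ] is voiced, matching the trigger — so the feature that spreads is voicing.
The other alternating form patterns the same way: /t/ → [d] before /ŋ/ (voiceless → voiced, matching voiced) — only voicing changes, and always toward the following segment.
The trigger is the following segment, so the direction is regressive (anticipatory).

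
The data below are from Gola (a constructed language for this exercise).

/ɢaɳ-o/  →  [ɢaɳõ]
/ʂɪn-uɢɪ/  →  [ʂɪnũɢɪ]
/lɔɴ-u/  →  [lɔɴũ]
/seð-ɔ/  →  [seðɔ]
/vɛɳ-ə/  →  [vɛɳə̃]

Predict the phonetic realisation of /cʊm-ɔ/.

[cʊmɔ̃]

The data show progressive nasality assimilation (vowel nasalisation): /o/ → [õ] after /ɳ/; /u/ → [ũ] after /n/; /u/ → [ũ] after /ɴ/; /ə/ → [ə̃] after /ɳ/ — a vowel is nasalised by an immediately preceding nasal consonant.
No change occurs in [seðɔ] because the vowel at the boundary is adjacent to an oral consonant, not a nasal (/ɔ/ next to /ð/).
The vowel /ɔ/ is adjacent to the preceding nasal /m/, so it acquires [+nasal] and surfaces as [ɔ̃].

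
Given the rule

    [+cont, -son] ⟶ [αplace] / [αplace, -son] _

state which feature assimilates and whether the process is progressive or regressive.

progressive place assimilation

The shared variable α links the value of the place features (abbreviated [place]) on the target to the same value on the neighbouring segment, so place is the feature that assimilates.
Since the environment is written before the underscore, the trigger precedes the target; the direction is progressive.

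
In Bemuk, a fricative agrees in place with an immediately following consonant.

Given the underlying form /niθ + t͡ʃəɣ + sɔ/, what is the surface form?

/θ/ is a voiceless dental fricative. The following trigger /t͡ʃ/ is postalveolar, so /θ/ must become postalveolar as well.
A voiceless postalveolar fricative is [ʃ], so the surface segment is [ʃ].
The same rule applies at the second boundary: /ɣ/ → [z] next to /s/.

[niʃt͡ʃəzsɔ]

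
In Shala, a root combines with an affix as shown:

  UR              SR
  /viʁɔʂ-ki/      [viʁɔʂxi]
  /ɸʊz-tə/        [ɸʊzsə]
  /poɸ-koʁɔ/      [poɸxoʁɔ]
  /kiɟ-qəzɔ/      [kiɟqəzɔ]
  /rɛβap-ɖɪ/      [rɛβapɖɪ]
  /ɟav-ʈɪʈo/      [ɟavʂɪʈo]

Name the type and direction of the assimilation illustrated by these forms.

progressive manner assimilation

Comparing underlying and surface forms, /k/ → [x] is the alternation; the neighbouring /ʂ/ is constant.
/k/ is a stop while /ʂ/ is a fricative; the output [x] is a fricative, matching the trigger — so the feature that spreads is manner.
Place and voice are unchanged, so the assimilation is partial, not total.
The other alternating forms pattern the same way: /t/ → [s] after /z/ (stop → fricative, matching a fricative); /k/ → [x] after /ɸ/ (stop → fricative, matching a fricative); /ʈ/ → [ʂ] after /v/ (stop → fricative, matching a fricative) — only manner changes, and always toward the preceding segment.
No alternation appears in [kiɟqəzɔ], [rɛβapɖɪ]: there the adjacent consonants already agree in manner (/q/ and /ɟ/ are both stops; /ɖ/ and /p/ are both stops), so these forms are consistent with the same rule.
The trigger is the preceding segment, so the direction is progressive (perseverative).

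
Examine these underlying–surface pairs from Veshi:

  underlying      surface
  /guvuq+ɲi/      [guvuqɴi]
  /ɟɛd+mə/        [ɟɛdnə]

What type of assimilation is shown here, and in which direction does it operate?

The segment that alternates is /ɲ/, which surfaces as [ɴ] when adjacent to /q/.
/ɲ/ is palatal while /q/ is uvular; the output [ɴ] is uvular, matching the trigger — so the feature that spreads is place.
Manner and voice are unchanged, so the assimilation is partial, not total.
The same holds elsewhere in the data: /m/ → [n] after /d/ (bilabial → alveolar, matching alveolar) — only place changes, and always toward the preceding segment.
Since the segment that changes follows the conditioning segment, the assimilation is progressive.

progressive place assimilation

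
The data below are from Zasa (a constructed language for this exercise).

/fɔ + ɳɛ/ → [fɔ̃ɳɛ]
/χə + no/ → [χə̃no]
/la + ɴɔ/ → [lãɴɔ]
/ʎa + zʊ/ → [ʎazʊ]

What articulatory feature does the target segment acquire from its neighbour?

The vowel /ɔ/ surfaces as nasalised [ɔ̃] next to the following nasal /ɳ/ — it has acquired the [+nasal] feature of its neighbour.
Likewise in the remaining data: /ə/ → [ə̃] before /n/; /a/ → [ã] before /ɴ/ — each time a vowel is nasalised next to a following nasal.
No change occurs in [ʎazʊ] because the vowel at the boundary is adjacent to an oral consonant, not a nasal (/a/ next to /z/).

nasality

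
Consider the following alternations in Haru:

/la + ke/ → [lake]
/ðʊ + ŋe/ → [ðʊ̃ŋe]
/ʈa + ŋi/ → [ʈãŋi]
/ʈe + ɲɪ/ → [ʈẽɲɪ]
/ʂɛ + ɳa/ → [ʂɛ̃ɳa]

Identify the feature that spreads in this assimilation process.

nasality

The vowel /ʊ/ surfaces as nasalised [ʊ̃] next to the following nasal /ŋ/ — it has acquired the [+nasal] feature of its neighbour.
The other forms show the same pattern: /a/ → [ã] before /ŋ/; /e/ → [ẽ] before /ɲ/; /ɛ/ → [ɛ̃] before /ɳ/ — each time a vowel is nasalised next to a following nasal.
No change occurs in [lake] because the vowel at the boundary is adjacent to an oral consonant, not a nasal (/a/ next to /k/).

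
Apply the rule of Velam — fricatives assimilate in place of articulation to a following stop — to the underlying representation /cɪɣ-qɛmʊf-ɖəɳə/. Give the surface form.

[cɪʁqɛmʊʂɖəɳə]

/ɣ/ is a voiced velar fricative. The following trigger /q/ is uvular, so /ɣ/ must become uvular as well.
The voiced uvular fricative is [ʁ], so /ɣ/ → [ʁ].
At the second juncture, /f/ likewise becomes [ʂ] adjacent to /ɖ/.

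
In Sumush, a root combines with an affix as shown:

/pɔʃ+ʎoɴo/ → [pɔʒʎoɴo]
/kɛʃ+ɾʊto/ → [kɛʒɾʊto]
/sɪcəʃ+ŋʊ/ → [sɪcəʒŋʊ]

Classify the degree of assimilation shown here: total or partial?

Underlying /ʃ/ is realised as [ʒ] next to /ʎ/; /ʎ/ itself does not change.
The change voiceless → voiced matches the voicing of the following /ʎ/, identifying this as voicing assimilation.
Place and manner are unchanged, so the assimilation is partial, not total.
Checking the remaining alternations: /ʃ/ → [ʒ] before /ɾ/ (voiceless → voiced, matching voiced); /ʃ/ → [ʒ] before /ŋ/ (voiceless → voiced, matching voiced) — only voicing changes, and always toward the following segment.

partial assimilation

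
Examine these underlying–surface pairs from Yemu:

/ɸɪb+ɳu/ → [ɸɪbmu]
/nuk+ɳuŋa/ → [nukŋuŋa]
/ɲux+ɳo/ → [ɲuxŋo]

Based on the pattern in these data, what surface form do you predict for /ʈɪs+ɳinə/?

The data show progressive place assimilation: /ɳ/ → [m] after /b/; /ɳ/ → [ŋ] after /k/; /ɳ/ → [ŋ] after /x/. In each pair only place changes, matching the preceding consonant, while manner and voice stay constant.
/ɳ/ is a voiced retroflex nasal. The preceding trigger /s/ is alveolar, so /ɳ/ must become alveolar as well.
The voiced alveolar nasal is [n], so /ɳ/ → [n].

[ʈɪsninə]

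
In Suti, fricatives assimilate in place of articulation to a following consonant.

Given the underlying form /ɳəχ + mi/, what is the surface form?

The rule targets /χ/ (voiceless uvular fricative), which sits before the trigger /m/ (bilabial).
The voiceless bilabial fricative is [ɸ], so /χ/ → [ɸ].

[ɳəɸmi]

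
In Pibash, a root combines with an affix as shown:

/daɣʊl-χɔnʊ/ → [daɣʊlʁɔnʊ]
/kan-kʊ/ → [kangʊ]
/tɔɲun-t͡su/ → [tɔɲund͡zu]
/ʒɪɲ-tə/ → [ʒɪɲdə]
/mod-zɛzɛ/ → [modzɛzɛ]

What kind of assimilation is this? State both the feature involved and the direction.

Underlying /χ/ is realised as [ʁ] next to /l/; /l/ itself does not change.
/χ/ is voiceless while /l/ is voiced; the output [ʁ] is voiced, matching the trigger — so the feature that spreads is voicing.
Place and manner are unchanged, so the assimilation is partial, not total.
The other alternating forms pattern the same way: /k/ → [g] after /n/ (voiceless → voiced, matching voiced); /t͡s/ → [d͡z] after /n/ (voiceless → voiced, matching voiced); /t/ → [d] after /ɲ/ (voiceless → voiced, matching voiced) — only voicing changes, and always toward the preceding segment.
Nothing changes in [modzɛzɛ]: there the adjacent consonants already agree in voicing (/z/ and /d/ are both voiced), so this form is consistent with the same rule.
The trigger is the preceding segment, so the direction is progressive (perseverative).

progressive voicing assimilation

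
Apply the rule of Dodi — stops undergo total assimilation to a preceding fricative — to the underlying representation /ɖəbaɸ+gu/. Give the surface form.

[ɖəbaɸɸu]

/g/ is the segment targeted by the rule; it sits immediately after /ɸ/, so it assimilates completely and surfaces as [ɸ].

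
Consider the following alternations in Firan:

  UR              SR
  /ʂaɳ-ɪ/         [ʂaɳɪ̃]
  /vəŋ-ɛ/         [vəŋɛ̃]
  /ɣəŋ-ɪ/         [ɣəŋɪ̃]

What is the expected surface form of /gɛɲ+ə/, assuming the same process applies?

The data show progressive nasality assimilation (vowel nasalisation): /ɪ/ → [ɪ̃] after /ɳ/; /ɛ/ → [ɛ̃] after /ŋ/; /ɪ/ → [ɪ̃] after /ŋ/ — a vowel is nasalised by an immediately preceding nasal consonant.
/ə/ sits next to the nasal /ɲ/ and is therefore nasalised to [ə̃].

[gɛɲə̃]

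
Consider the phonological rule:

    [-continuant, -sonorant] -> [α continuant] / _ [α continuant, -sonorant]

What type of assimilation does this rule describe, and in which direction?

regressive manner assimilation

The shared variable α links the value of [continuant] on the target to that of the neighbouring obstruent. [continuant] distinguishes stops from fricatives — a manner-of-articulation feature — so this is manner assimilation.
Since the environment is written after the underscore, the trigger follows the target; the direction is regressive.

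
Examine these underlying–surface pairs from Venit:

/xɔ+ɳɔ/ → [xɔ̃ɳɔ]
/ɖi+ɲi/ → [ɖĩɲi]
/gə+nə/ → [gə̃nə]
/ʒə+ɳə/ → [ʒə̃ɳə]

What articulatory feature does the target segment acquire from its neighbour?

The vowel /ɔ/ surfaces as nasalised [ɔ̃] next to the following nasal /ɳ/ — it has acquired the [+nasal] feature of its neighbour.
The other forms show the same pattern: /i/ → [ĩ] before /ɲ/; /ə/ → [ə̃] before /n/; /ə/ → [ə̃] before /ɳ/ — each time a vowel is nasalised next to a following nasal.

nasality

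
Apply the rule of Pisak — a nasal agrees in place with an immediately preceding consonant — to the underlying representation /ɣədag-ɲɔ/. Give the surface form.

/ɲ/ is a voiced palatal nasal. The preceding trigger /g/ is velar, so /ɲ/ must become velar as well.
The voiced velar nasal is [ŋ], so /ɲ/ → [ŋ].

[ɣədagŋɔ]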